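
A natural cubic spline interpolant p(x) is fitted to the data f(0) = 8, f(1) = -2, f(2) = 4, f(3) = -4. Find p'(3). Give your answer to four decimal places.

With M_i denoting the second derivative at x_i, h_i = 1, 1, 1, and Δ_i = (y_(i+1) − y_i)/h_i = -10, 6, -8:
  1·M_0 + 4·M_1 + 1·M_2 = 6(Δ_1 - Δ_0) = 96
  1·M_1 + 4·M_2 + 1·M_3 = 6(Δ_2 - Δ_1) = -84
Natural end conditions: M_0 = M_3 = 0.
Solving: M_0 = 0, M_1 = 156/5, M_2 = -144/5, M_3 = 0.
On [2, 3], p'(x) = b_2 + 2c_2·(x - 2) + 3d_2·(x - 2)² with b_2 = Δ_2 - h_2(2M_2 + M_3)/6 = 8/5, c_2 = M_2/2 = -72/5, d_2 = (M_3 - M_2)/(6h_2) = 24/5. So p'(3) = -64/5.

-12.8000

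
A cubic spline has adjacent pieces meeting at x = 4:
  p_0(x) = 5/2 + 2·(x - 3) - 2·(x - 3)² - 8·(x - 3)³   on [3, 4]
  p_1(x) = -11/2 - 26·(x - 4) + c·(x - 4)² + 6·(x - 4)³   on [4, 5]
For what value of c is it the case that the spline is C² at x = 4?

p_0''(x) = -4 - 48·(x - 3), so p_0''(4) = -52. On the right, p_1''(4) = 2c, so c = -26.

-26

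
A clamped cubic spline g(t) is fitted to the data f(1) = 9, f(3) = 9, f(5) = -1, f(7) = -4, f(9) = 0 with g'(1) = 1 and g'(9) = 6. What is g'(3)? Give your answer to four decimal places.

Write m_i for g''(x_i). With h_i = 2, 2, 2, 2 and divided differences Δ_i = 0, -5, -3/2, 2, the continuity of g' gives the tridiagonal system
  2·m_0 + 8·m_1 + 2·m_2 = 6(Δ_1 - Δ_0) = -30
  2·m_1 + 8·m_2 + 2·m_3 = 6(Δ_2 - Δ_1) = 21
  2·m_2 + 8·m_3 + 2·m_4 = 6(Δ_3 - Δ_2) = 21
Clamped end conditions give two more equations: 2h_0·m_0 + h_0·m_1 = 6(Δ_0 - g'(1)) = -6 and h_3·m_3 + 2h_3·m_4 = 6(g'(9) - Δ_3) = 24.
Forward elimination and back-substitution give m_0 = 109/112, m_1 = -277/56, m_2 = 61/16, m_3 = 11/56, m_4 = 661/112.
On [3, 5], g'(t) = b_1 + 2c_1·(t - 3) + 3d_1·(t - 3)² with b_1 = Δ_1 - h_1(2m_1 + m_2)/6 = -333/112, c_1 = m_1/2 = -277/112, d_1 = (m_2 - m_1)/(6h_1) = 327/448. So g'(3) = -333/112.

-2.9732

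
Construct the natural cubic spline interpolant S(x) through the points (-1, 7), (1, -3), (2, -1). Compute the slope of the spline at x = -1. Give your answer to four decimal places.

-7.3333

Put M_i = S'' at the i-th knot. Here h = (2, 1) and Δ = (-5, 2), so the interior equations h_(i-1)·M_(i-1) + 2(h_(i-1)+h_i)·M_i + h_i·M_(i+1) = 6(Δ_i − Δ_(i-1)) read
  2·M_0 + 6·M_1 + 1·M_2 = 6(Δ_1 - Δ_0) = 42
Natural end conditions: M_0 = M_2 = 0.
Solving: M_0 = 0, M_1 = 7, M_2 = 0.
On [-1, 1], S'(x) = b_0 + 2c_0·(x + 1) + 3d_0·(x + 1)² with b_0 = Δ_0 - h_0(2M_0 + M_1)/6 = -22/3, c_0 = M_0/2 = 0, d_0 = (M_1 - M_0)/(6h_0) = 7/12. So S'(-1) = -22/3.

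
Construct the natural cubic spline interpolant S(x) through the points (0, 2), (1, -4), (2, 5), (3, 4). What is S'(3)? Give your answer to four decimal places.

Let M_i = S''(x_i). Step sizes h_i = 1, 1, 1; slopes of the chords Δ_i = (y_(i+1) - y_i)/h_i = -6, 9, -1.
  1·M_0 + 4·M_1 + 1·M_2 = 6(Δ_1 - Δ_0) = 90
  1·M_1 + 4·M_2 + 1·M_3 = 6(Δ_2 - Δ_1) = -60
Natural end conditions: M_0 = M_3 = 0.
Solving: M_0 = 0, M_1 = 28, M_2 = -22, M_3 = 0.
On [2, 3], S'(x) = b_2 + 2c_2·(x - 2) + 3d_2·(x - 2)² with b_2 = Δ_2 - h_2(2M_2 + M_3)/6 = 19/3, c_2 = M_2/2 = -11, d_2 = (M_3 - M_2)/(6h_2) = 11/3. So S'(3) = -14/3.

-4.6667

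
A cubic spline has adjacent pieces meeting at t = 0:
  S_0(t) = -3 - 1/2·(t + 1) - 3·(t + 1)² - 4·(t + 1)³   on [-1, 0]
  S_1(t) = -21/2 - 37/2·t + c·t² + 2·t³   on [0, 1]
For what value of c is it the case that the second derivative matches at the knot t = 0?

S_0''(t) = -6 - 24·(t + 1), so S_0''(0) = -30. On the right, S_1''(0) = 2c, so c = -15.

-15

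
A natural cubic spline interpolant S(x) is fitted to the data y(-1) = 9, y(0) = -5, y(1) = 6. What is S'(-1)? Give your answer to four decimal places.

-20.2500

With σ_i denoting the second derivative at x_i, h_i = 1, 1, and Δ_i = (y_(i+1) − y_i)/h_i = -14, 11:
  1·σ_0 + 4·σ_1 + 1·σ_2 = 6(Δ_1 - Δ_0) = 150
Natural end conditions: σ_0 = σ_2 = 0.
Solving the tridiagonal system: σ_0 = 0, σ_1 = 75/2, σ_2 = 0.
On [-1, 0], S'(x) = b_0 + 2c_0·(x + 1) + 3d_0·(x + 1)² with b_0 = Δ_0 - h_0(2σ_0 + σ_1)/6 = -81/4, c_0 = σ_0/2 = 0, d_0 = (σ_1 - σ_0)/(6h_0) = 25/4. So S'(-1) = -81/4.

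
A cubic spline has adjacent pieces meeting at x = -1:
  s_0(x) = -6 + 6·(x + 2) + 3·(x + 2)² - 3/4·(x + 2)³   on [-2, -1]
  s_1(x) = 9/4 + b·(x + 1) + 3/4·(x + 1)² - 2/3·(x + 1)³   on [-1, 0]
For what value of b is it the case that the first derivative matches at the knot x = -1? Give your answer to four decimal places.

s_0'(x) = 6 + 6·(x + 2) - 9/4·(x + 2)², so s_0'(-1) = 39/4. On the right, s_1'(-1) = b, so b = 39/4.

9.7500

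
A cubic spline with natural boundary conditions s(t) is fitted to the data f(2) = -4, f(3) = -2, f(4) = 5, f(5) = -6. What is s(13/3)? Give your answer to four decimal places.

Put M_i = s'' at the i-th knot. Here h = (1, 1, 1) and Δ = (2, 7, -11), so the interior equations h_(i-1)·M_(i-1) + 2(h_(i-1)+h_i)·M_i + h_i·M_(i+1) = 6(Δ_i − Δ_(i-1)) read
  1·M_0 + 4·M_1 + 1·M_2 = 6(Δ_1 - Δ_0) = 30
  1·M_1 + 4·M_2 + 1·M_3 = 6(Δ_2 - Δ_1) = -108
Natural end conditions: M_0 = M_3 = 0.
Forward elimination and back-substitution give M_0 = 0, M_1 = 76/5, M_2 = -154/5, M_3 = 0.
On [4, 5], s(t) = 5 - 11/15·(t - 4) - 77/5·(t - 4)² + 77/15·(t - 4)³.
With (t - 4) = 1/3: s(13/3) = 262/81.

3.2346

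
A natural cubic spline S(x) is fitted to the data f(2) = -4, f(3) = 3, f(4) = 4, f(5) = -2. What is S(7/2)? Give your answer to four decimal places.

Write M_i for S''(x_i). With h_i = 1, 1, 1 and divided differences Δ_i = 7, 1, -6, the continuity of S' gives the tridiagonal system
  1·M_0 + 4·M_1 + 1·M_2 = 6(Δ_1 - Δ_0) = -36
  1·M_1 + 4·M_2 + 1·M_3 = 6(Δ_2 - Δ_1) = -42
Natural end conditions: M_0 = M_3 = 0.
Hence M_0 = 0, M_1 = -34/5, M_2 = -44/5, M_3 = 0.
On [3, 4], S(x) = 3 + 71/15·(x - 3) - 17/5·(x - 3)² - 1/3·(x - 3)³.
With (x - 3) = 1/2: S(7/2) = 179/40.

4.4750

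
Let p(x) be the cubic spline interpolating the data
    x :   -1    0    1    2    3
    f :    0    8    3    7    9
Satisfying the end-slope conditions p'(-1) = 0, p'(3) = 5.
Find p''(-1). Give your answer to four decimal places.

Let M_i = p''(x_i). Step sizes h_i = 1, 1, 1, 1; slopes of the chords Δ_i = (y_(i+1) - y_i)/h_i = 8, -5, 4, 2.
  1·M_0 + 4·M_1 + 1·M_2 = 6(Δ_1 - Δ_0) = -78
  1·M_1 + 4·M_2 + 1·M_3 = 6(Δ_2 - Δ_1) = 54
  1·M_2 + 4·M_3 + 1·M_4 = 6(Δ_3 - Δ_2) = -12
Clamped end conditions give two more equations: 2h_0·M_0 + h_0·M_1 = 6(Δ_0 - p'(-1)) = 48 and h_3·M_3 + 2h_3·M_4 = 6(p'(3) - Δ_3) = 18.
Solving: M_0 = 296/7, M_1 = -256/7, M_2 = 26, M_3 = -94/7, M_4 = 110/7.

42.2857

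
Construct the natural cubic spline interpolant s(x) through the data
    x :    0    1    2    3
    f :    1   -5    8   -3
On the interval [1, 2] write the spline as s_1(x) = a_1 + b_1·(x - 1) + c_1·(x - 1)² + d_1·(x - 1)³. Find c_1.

Let M_i = s''(x_i). Step sizes h_i = 1, 1, 1; slopes of the chords Δ_i = (y_(i+1) - y_i)/h_i = -6, 13, -11.
  1·M_0 + 4·M_1 + 1·M_2 = 6(Δ_1 - Δ_0) = 114
  1·M_1 + 4·M_2 + 1·M_3 = 6(Δ_2 - Δ_1) = -144
Natural end conditions: M_0 = M_3 = 0.
Forward elimination and back-substitution give M_0 = 0, M_1 = 40, M_2 = -46, M_3 = 0.
On [1, 2], with s_1(x) = a_1 + b_1·(x - 1) + c_1·(x - 1)² + d_1·(x - 1)³: c_1 = M_1/2 = 20, d_1 = (M_2 - M_1)/(6h_1) = -43/3, b_1 = Δ_1 - h_1(2M_1 + M_2)/6 = 22/3.

20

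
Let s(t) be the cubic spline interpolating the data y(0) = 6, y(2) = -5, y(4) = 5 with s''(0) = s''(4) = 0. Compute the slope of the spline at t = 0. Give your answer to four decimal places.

-8.1250

Write m_i for s''(x_i). With h_i = 2, 2 and divided differences Δ_i = -11/2, 5, the continuity of s' gives the tridiagonal system
  2·m_0 + 8·m_1 + 2·m_2 = 6(Δ_1 - Δ_0) = 63
Natural end conditions: m_0 = m_2 = 0.
Solving the tridiagonal system: m_0 = 0, m_1 = 63/8, m_2 = 0.
On [0, 2], s'(t) = b_0 + 2c_0·t + 3d_0·t² with b_0 = Δ_0 - h_0(2m_0 + m_1)/6 = -65/8, c_0 = m_0/2 = 0, d_0 = (m_1 - m_0)/(6h_0) = 21/32. So s'(0) = -65/8.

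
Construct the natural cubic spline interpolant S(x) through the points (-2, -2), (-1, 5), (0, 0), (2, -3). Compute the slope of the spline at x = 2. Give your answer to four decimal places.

Let M_i = S''(x_i). Step sizes h_i = 1, 1, 2; slopes of the chords Δ_i = (y_(i+1) - y_i)/h_i = 7, -5, -3/2.
  1·M_0 + 4·M_1 + 1·M_2 = 6(Δ_1 - Δ_0) = -72
  1·M_1 + 6·M_2 + 2·M_3 = 6(Δ_2 - Δ_1) = 21
Natural end conditions: M_0 = M_3 = 0.
Solving the tridiagonal system: M_0 = 0, M_1 = -453/23, M_2 = 156/23, M_3 = 0.
On [0, 2], S'(x) = b_2 + 2c_2·x + 3d_2·x² with b_2 = Δ_2 - h_2(2M_2 + M_3)/6 = -277/46, c_2 = M_2/2 = 78/23, d_2 = (M_3 - M_2)/(6h_2) = -13/23. So S'(2) = 35/46.

0.7609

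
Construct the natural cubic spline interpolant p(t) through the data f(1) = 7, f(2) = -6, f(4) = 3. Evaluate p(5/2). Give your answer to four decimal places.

Put M_i = p'' at the i-th knot. Here h = (1, 2) and Δ = (-13, 9/2), so the interior equations h_(i-1)·M_(i-1) + 2(h_(i-1)+h_i)·M_i + h_i·M_(i+1) = 6(Δ_i − Δ_(i-1)) read
  1·M_0 + 6·M_1 + 2·M_2 = 6(Δ_1 - Δ_0) = 105
Natural end conditions: M_0 = M_2 = 0.
Solving: M_0 = 0, M_1 = 35/2, M_2 = 0.
On [2, 4], p(t) = -6 - 43/6·(t - 2) + 35/4·(t - 2)² - 35/24·(t - 2)³.
With (t - 2) = 1/2: p(5/2) = -485/64.

-7.5781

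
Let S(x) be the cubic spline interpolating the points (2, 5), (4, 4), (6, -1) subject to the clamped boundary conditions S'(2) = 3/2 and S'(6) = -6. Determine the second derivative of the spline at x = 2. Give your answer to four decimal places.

-3.3750

Put m_i = S'' at the i-th knot. Here h = (2, 2) and Δ = (-1/2, -5/2), so the interior equations h_(i-1)·m_(i-1) + 2(h_(i-1)+h_i)·m_i + h_i·m_(i+1) = 6(Δ_i − Δ_(i-1)) read
  2·m_0 + 8·m_1 + 2·m_2 = 6(Δ_1 - Δ_0) = -12
Clamped end conditions give two more equations: 2h_0·m_0 + h_0·m_1 = 6(Δ_0 - S'(2)) = -12 and h_1·m_1 + 2h_1·m_2 = 6(S'(6) - Δ_1) = -21.
Solving: m_0 = -27/8, m_1 = 3/4, m_2 = -45/8.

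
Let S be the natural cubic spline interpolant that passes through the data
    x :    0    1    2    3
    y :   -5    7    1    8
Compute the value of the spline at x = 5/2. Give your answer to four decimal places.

2.7500

Put M_i = S'' at the i-th knot. Here h = (1, 1, 1) and Δ = (12, -6, 7), so the interior equations h_(i-1)·M_(i-1) + 2(h_(i-1)+h_i)·M_i + h_i·M_(i+1) = 6(Δ_i − Δ_(i-1)) read
  1·M_0 + 4·M_1 + 1·M_2 = 6(Δ_1 - Δ_0) = -108
  1·M_1 + 4·M_2 + 1·M_3 = 6(Δ_2 - Δ_1) = 78
Natural end conditions: M_0 = M_3 = 0.
Hence M_0 = 0, M_1 = -34, M_2 = 28, M_3 = 0.
On [2, 3], S(x) = 1 - 7/3·(x - 2) + 14·(x - 2)² - 14/3·(x - 2)³.
With (x - 2) = 1/2: S(5/2) = 11/4.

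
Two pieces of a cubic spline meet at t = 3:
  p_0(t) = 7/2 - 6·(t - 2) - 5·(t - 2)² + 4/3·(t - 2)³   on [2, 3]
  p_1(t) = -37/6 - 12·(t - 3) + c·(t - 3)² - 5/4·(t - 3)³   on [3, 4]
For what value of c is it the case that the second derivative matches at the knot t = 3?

-1

p_0''(t) = -10 + 8·(t - 2), so p_0''(3) = -2. On the right, p_1''(3) = 2c, so c = -1.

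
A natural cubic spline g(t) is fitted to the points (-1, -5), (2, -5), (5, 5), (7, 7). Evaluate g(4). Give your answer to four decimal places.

1.8388

Write M_i for g''(x_i). With h_i = 3, 3, 2 and divided differences Δ_i = 0, 10/3, 1, the continuity of g' gives the tridiagonal system
  3·M_0 + 12·M_1 + 3·M_2 = 6(Δ_1 - Δ_0) = 20
  3·M_1 + 10·M_2 + 2·M_3 = 6(Δ_2 - Δ_1) = -14
Natural end conditions: M_0 = M_3 = 0.
Hence M_0 = 0, M_1 = 242/111, M_2 = -76/37, M_3 = 0.
On [2, 5], g(t) = -5 + 242/111·(t - 2) + 121/111·(t - 2)² - 235/999·(t - 2)³.
With (t - 2) = 2: g(4) = 1837/999.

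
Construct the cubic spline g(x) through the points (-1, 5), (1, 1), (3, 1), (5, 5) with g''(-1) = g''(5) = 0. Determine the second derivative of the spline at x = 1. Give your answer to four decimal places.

1.2000

With M_i denoting the second derivative at x_i, h_i = 2, 2, 2, and Δ_i = (y_(i+1) − y_i)/h_i = -2, 0, 2:
  2·M_0 + 8·M_1 + 2·M_2 = 6(Δ_1 - Δ_0) = 12
  2·M_1 + 8·M_2 + 2·M_3 = 6(Δ_2 - Δ_1) = 12
Natural end conditions: M_0 = M_3 = 0.
Solving: M_0 = 0, M_1 = 6/5, M_2 = 6/5, M_3 = 0.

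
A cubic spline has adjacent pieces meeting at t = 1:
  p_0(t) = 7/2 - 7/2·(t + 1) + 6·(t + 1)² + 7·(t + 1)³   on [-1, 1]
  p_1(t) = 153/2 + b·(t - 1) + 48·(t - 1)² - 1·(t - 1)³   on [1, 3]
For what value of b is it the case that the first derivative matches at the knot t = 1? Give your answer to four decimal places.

p_0'(t) = -7/2 + 12·(t + 1) + 21·(t + 1)², so p_0'(1) = 209/2. On the right, p_1'(1) = b, so b = 209/2.

104.5000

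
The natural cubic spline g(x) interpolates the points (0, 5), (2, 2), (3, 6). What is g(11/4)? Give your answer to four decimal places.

4.7852

Write M_i for g''(x_i). With h_i = 2, 1 and divided differences Δ_i = -3/2, 4, the continuity of g' gives the tridiagonal system
  2·M_0 + 6·M_1 + 1·M_2 = 6(Δ_1 - Δ_0) = 33
Natural end conditions: M_0 = M_2 = 0.
Forward elimination and back-substitution give M_0 = 0, M_1 = 11/2, M_2 = 0.
On [2, 3], g(x) = 2 + 13/6·(x - 2) + 11/4·(x - 2)² - 11/12·(x - 2)³.
With (x - 2) = 3/4: g(11/4) = 1225/256.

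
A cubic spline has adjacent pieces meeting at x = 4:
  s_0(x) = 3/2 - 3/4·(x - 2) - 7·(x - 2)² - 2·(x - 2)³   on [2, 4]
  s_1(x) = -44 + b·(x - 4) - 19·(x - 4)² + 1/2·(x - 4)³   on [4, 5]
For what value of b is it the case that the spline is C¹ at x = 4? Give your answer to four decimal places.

-52.7500

s_0'(x) = -3/4 - 14·(x - 2) - 6·(x - 2)², so s_0'(4) = -211/4. On the right, s_1'(4) = b, so b = -211/4.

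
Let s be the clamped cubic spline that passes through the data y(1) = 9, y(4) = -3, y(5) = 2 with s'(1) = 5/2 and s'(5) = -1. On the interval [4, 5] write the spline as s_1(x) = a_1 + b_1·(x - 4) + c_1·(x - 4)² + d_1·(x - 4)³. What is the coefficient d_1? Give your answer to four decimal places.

Put σ_i = s'' at the i-th knot. Here h = (3, 1) and Δ = (-4, 5), so the interior equations h_(i-1)·σ_(i-1) + 2(h_(i-1)+h_i)·σ_i + h_i·σ_(i+1) = 6(Δ_i − Δ_(i-1)) read
  3·σ_0 + 8·σ_1 + 1·σ_2 = 6(Δ_1 - Δ_0) = 54
Clamped end conditions give two more equations: 2h_0·σ_0 + h_0·σ_1 = 6(Δ_0 - s'(1)) = -39 and h_1·σ_1 + 2h_1·σ_2 = 6(s'(5) - Δ_1) = -36.
Hence σ_0 = -113/8, σ_1 = 61/4, σ_2 = -205/8.
On [4, 5], with s_1(x) = a_1 + b_1·(x - 4) + c_1·(x - 4)² + d_1·(x - 4)³: c_1 = σ_1/2 = 61/8, d_1 = (σ_2 - σ_1)/(6h_1) = -109/16, b_1 = Δ_1 - h_1(2σ_1 + σ_2)/6 = 67/16.

-6.8125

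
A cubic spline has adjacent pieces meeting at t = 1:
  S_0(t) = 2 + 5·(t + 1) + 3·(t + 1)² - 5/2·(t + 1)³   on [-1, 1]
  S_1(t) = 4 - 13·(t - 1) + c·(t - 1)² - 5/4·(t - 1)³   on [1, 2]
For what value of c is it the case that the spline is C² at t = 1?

S_0''(t) = 6 - 15·(t + 1), so S_0''(1) = -24. On the right, S_1''(1) = 2c, so c = -12.

-12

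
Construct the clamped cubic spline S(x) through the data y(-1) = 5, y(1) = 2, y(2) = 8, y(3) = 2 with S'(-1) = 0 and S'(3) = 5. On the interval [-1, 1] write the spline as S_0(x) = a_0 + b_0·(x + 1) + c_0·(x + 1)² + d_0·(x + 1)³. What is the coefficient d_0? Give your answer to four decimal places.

With M_i denoting the second derivative at x_i, h_i = 2, 1, 1, and Δ_i = (y_(i+1) − y_i)/h_i = -3/2, 6, -6:
  2·M_0 + 6·M_1 + 1·M_2 = 6(Δ_1 - Δ_0) = 45
  1·M_1 + 4·M_2 + 1·M_3 = 6(Δ_2 - Δ_1) = -72
Clamped end conditions give two more equations: 2h_0·M_0 + h_0·M_1 = 6(Δ_0 - S'(-1)) = -9 and h_2·M_2 + 2h_2·M_3 = 6(S'(3) - Δ_2) = 66.
Hence M_0 = -235/22, M_1 = 371/22, M_2 = -383/11, M_3 = 1109/22.
On [-1, 1], with S_0(x) = a_0 + b_0·(x + 1) + c_0·(x + 1)² + d_0·(x + 1)³: c_0 = M_0/2 = -235/44, d_0 = (M_1 - M_0)/(6h_0) = 101/44, b_0 = Δ_0 - h_0(2M_0 + M_1)/6 = 0.

2.2955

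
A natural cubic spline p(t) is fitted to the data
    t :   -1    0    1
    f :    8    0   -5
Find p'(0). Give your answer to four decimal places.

With M_i denoting the second derivative at x_i, h_i = 1, 1, and Δ_i = (y_(i+1) − y_i)/h_i = -8, -5:
  1·M_0 + 4·M_1 + 1·M_2 = 6(Δ_1 - Δ_0) = 18
Natural end conditions: M_0 = M_2 = 0.
Solving the tridiagonal system: M_0 = 0, M_1 = 9/2, M_2 = 0.
On [0, 1], p'(t) = b_1 + 2c_1·t + 3d_1·t² with b_1 = Δ_1 - h_1(2M_1 + M_2)/6 = -13/2, c_1 = M_1/2 = 9/4, d_1 = (M_2 - M_1)/(6h_1) = -3/4. So p'(0) = -13/2.

-6.5000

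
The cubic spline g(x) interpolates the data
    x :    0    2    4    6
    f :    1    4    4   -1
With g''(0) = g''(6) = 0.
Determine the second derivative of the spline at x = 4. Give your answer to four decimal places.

-1.7000

Put M_i = g'' at the i-th knot. Here h = (2, 2, 2) and Δ = (3/2, 0, -5/2), so the interior equations h_(i-1)·M_(i-1) + 2(h_(i-1)+h_i)·M_i + h_i·M_(i+1) = 6(Δ_i − Δ_(i-1)) read
  2·M_0 + 8·M_1 + 2·M_2 = 6(Δ_1 - Δ_0) = -9
  2·M_1 + 8·M_2 + 2·M_3 = 6(Δ_2 - Δ_1) = -15
Natural end conditions: M_0 = M_3 = 0.
Hence M_0 = 0, M_1 = -7/10, M_2 = -17/10, M_3 = 0.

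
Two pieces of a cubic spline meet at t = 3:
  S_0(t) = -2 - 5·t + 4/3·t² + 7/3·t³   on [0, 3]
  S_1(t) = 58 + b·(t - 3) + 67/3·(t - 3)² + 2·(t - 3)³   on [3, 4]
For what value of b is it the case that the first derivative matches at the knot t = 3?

66

S_0'(t) = -5 + 8/3·t + 7·t², so S_0'(3) = 66. On the right, S_1'(3) = b, so b = 66.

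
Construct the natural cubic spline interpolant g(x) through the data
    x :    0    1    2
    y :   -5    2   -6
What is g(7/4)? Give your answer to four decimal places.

-3.1211

With M_i denoting the second derivative at x_i, h_i = 1, 1, and Δ_i = (y_(i+1) − y_i)/h_i = 7, -8:
  1·M_0 + 4·M_1 + 1·M_2 = 6(Δ_1 - Δ_0) = -90
Natural end conditions: M_0 = M_2 = 0.
Solving: M_0 = 0, M_1 = -45/2, M_2 = 0.
On [1, 2], g(x) = 2 - 1/2·(x - 1) - 45/4·(x - 1)² + 15/4·(x - 1)³.
With (x - 1) = 3/4: g(7/4) = -799/256.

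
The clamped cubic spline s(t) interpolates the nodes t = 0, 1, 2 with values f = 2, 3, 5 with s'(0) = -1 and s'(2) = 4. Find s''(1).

Write M_i for s''(x_i). With h_i = 1, 1 and divided differences Δ_i = 1, 2, the continuity of s' gives the tridiagonal system
  1·M_0 + 4·M_1 + 1·M_2 = 6(Δ_1 - Δ_0) = 6
Clamped end conditions give two more equations: 2h_0·M_0 + h_0·M_1 = 6(Δ_0 - s'(0)) = 12 and h_1·M_1 + 2h_1·M_2 = 6(s'(2) - Δ_1) = 12.
Solving: M_0 = 7, M_1 = -2, M_2 = 7.

-2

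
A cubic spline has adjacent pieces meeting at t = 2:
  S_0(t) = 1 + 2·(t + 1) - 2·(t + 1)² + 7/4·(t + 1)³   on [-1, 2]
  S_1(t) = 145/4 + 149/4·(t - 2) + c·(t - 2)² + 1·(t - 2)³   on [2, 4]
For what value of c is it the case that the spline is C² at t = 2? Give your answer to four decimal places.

13.7500

S_0''(t) = -4 + 21/2·(t + 1), so S_0''(2) = 55/2. On the right, S_1''(2) = 2c, so c = 55/4.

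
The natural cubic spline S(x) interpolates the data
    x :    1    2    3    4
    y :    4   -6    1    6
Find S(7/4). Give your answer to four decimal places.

-5.0313

With M_i denoting the second derivative at x_i, h_i = 1, 1, 1, and Δ_i = (y_(i+1) − y_i)/h_i = -10, 7, 5:
  1·M_0 + 4·M_1 + 1·M_2 = 6(Δ_1 - Δ_0) = 102
  1·M_1 + 4·M_2 + 1·M_3 = 6(Δ_2 - Δ_1) = -12
Natural end conditions: M_0 = M_3 = 0.
Solving: M_0 = 0, M_1 = 28, M_2 = -10, M_3 = 0.
On [1, 2], S(x) = 4 - 44/3·(x - 1) + 0·(x - 1)² + 14/3·(x - 1)³.
With (x - 1) = 3/4: S(7/4) = -161/32.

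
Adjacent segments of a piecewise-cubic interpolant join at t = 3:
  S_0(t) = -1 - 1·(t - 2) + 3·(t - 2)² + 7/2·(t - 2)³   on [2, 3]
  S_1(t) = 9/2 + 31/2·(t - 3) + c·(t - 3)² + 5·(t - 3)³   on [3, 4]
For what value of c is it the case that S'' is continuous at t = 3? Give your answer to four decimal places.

S_0''(t) = 6 + 21·(t - 2), so S_0''(3) = 27. On the right, S_1''(3) = 2c, so c = 27/2.

13.5000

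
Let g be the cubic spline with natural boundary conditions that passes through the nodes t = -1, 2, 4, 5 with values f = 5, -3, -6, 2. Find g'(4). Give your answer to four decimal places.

4.6905

With M_i denoting the second derivative at x_i, h_i = 3, 2, 1, and Δ_i = (y_(i+1) − y_i)/h_i = -8/3, -3/2, 8:
  3·M_0 + 10·M_1 + 2·M_2 = 6(Δ_1 - Δ_0) = 7
  2·M_1 + 6·M_2 + 1·M_3 = 6(Δ_2 - Δ_1) = 57
Natural end conditions: M_0 = M_3 = 0.
Forward elimination and back-substitution give M_0 = 0, M_1 = -9/7, M_2 = 139/14, M_3 = 0.
On [4, 5], g'(t) = b_2 + 2c_2·(t - 4) + 3d_2·(t - 4)² with b_2 = Δ_2 - h_2(2M_2 + M_3)/6 = 197/42, c_2 = M_2/2 = 139/28, d_2 = (M_3 - M_2)/(6h_2) = -139/84. So g'(4) = 197/42.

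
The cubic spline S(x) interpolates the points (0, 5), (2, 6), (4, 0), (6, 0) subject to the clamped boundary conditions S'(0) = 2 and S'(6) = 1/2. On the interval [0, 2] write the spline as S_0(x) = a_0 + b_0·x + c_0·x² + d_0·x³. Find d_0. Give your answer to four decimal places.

-0.2250

With M_i denoting the second derivative at x_i, h_i = 2, 2, 2, and Δ_i = (y_(i+1) − y_i)/h_i = 1/2, -3, 0:
  2·M_0 + 8·M_1 + 2·M_2 = 6(Δ_1 - Δ_0) = -21
  2·M_1 + 8·M_2 + 2·M_3 = 6(Δ_2 - Δ_1) = 18
Clamped end conditions give two more equations: 2h_0·M_0 + h_0·M_1 = 6(Δ_0 - S'(0)) = -9 and h_2·M_2 + 2h_2·M_3 = 6(S'(6) - Δ_2) = 3.
Hence M_0 = -3/5, M_1 = -33/10, M_2 = 33/10, M_3 = -9/10.
On [0, 2], with S_0(x) = a_0 + b_0·x + c_0·x² + d_0·x³: c_0 = M_0/2 = -3/10, d_0 = (M_1 - M_0)/(6h_0) = -9/40, b_0 = Δ_0 - h_0(2M_0 + M_1)/6 = 2.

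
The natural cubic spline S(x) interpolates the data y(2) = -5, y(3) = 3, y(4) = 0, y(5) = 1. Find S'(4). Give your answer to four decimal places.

Write M_i for S''(x_i). With h_i = 1, 1, 1 and divided differences Δ_i = 8, -3, 1, the continuity of S' gives the tridiagonal system
  1·M_0 + 4·M_1 + 1·M_2 = 6(Δ_1 - Δ_0) = -66
  1·M_1 + 4·M_2 + 1·M_3 = 6(Δ_2 - Δ_1) = 24
Natural end conditions: M_0 = M_3 = 0.
Forward elimination and back-substitution give M_0 = 0, M_1 = -96/5, M_2 = 54/5, M_3 = 0.
On [4, 5], S'(x) = b_2 + 2c_2·(x - 4) + 3d_2·(x - 4)² with b_2 = Δ_2 - h_2(2M_2 + M_3)/6 = -13/5, c_2 = M_2/2 = 27/5, d_2 = (M_3 - M_2)/(6h_2) = -9/5. So S'(4) = -13/5.

-2.6000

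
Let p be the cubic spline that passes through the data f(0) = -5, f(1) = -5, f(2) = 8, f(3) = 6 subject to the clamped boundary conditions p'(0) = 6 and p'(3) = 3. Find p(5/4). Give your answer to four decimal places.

Put σ_i = p'' at the i-th knot. Here h = (1, 1, 1) and Δ = (0, 13, -2), so the interior equations h_(i-1)·σ_(i-1) + 2(h_(i-1)+h_i)·σ_i + h_i·σ_(i+1) = 6(Δ_i − Δ_(i-1)) read
  1·σ_0 + 4·σ_1 + 1·σ_2 = 6(Δ_1 - Δ_0) = 78
  1·σ_1 + 4·σ_2 + 1·σ_3 = 6(Δ_2 - Δ_1) = -90
Clamped end conditions give two more equations: 2h_0·σ_0 + h_0·σ_1 = 6(Δ_0 - p'(0)) = -36 and h_2·σ_2 + 2h_2·σ_3 = 6(p'(3) - Δ_2) = 30.
Solving: σ_0 = -188/5, σ_1 = 196/5, σ_2 = -206/5, σ_3 = 178/5.
On [1, 2], p(t) = -5 + 34/5·(t - 1) + 98/5·(t - 1)² - 67/5·(t - 1)³.
With (t - 1) = 1/4: p(5/4) = -731/320.

-2.2844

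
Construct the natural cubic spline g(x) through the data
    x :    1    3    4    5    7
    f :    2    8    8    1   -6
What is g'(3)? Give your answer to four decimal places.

2.2879

Write σ_i for g''(x_i). With h_i = 2, 1, 1, 2 and divided differences Δ_i = 3, 0, -7, -7/2, the continuity of g' gives the tridiagonal system
  2·σ_0 + 6·σ_1 + 1·σ_2 = 6(Δ_1 - Δ_0) = -18
  1·σ_1 + 4·σ_2 + 1·σ_3 = 6(Δ_2 - Δ_1) = -42
  1·σ_2 + 6·σ_3 + 2·σ_4 = 6(Δ_3 - Δ_2) = 21
Natural end conditions: σ_0 = σ_4 = 0.
Forward elimination and back-substitution give σ_0 = 0, σ_1 = -47/44, σ_2 = -255/22, σ_3 = 239/44, σ_4 = 0.
On [3, 4], g'(x) = b_1 + 2c_1·(x - 3) + 3d_1·(x - 3)² with b_1 = Δ_1 - h_1(2σ_1 + σ_2)/6 = 151/66, c_1 = σ_1/2 = -47/88, d_1 = (σ_2 - σ_1)/(6h_1) = -463/264. So g'(3) = 151/66.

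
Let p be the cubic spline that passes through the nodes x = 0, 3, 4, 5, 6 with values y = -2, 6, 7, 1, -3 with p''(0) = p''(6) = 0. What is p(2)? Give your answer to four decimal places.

With m_i denoting the second derivative at x_i, h_i = 3, 1, 1, 1, and Δ_i = (y_(i+1) − y_i)/h_i = 8/3, 1, -6, -4:
  3·m_0 + 8·m_1 + 1·m_2 = 6(Δ_1 - Δ_0) = -10
  1·m_1 + 4·m_2 + 1·m_3 = 6(Δ_2 - Δ_1) = -42
  1·m_2 + 4·m_3 + 1·m_4 = 6(Δ_3 - Δ_2) = 12
Natural end conditions: m_0 = m_4 = 0.
Solving: m_0 = 0, m_1 = 15/58, m_2 = -350/29, m_3 = 349/58, m_4 = 0.
On [0, 3], p(x) = -2 + 883/348·x + 0·x² + 5/348·x³.
With x = 2: p(2) = 185/58.

3.1897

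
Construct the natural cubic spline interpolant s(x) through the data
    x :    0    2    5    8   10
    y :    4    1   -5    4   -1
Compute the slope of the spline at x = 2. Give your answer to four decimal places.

Put σ_i = s'' at the i-th knot. Here h = (2, 3, 3, 2) and Δ = (-3/2, -2, 3, -5/2), so the interior equations h_(i-1)·σ_(i-1) + 2(h_(i-1)+h_i)·σ_i + h_i·σ_(i+1) = 6(Δ_i − Δ_(i-1)) read
  2·σ_0 + 10·σ_1 + 3·σ_2 = 6(Δ_1 - Δ_0) = -3
  3·σ_1 + 12·σ_2 + 3·σ_3 = 6(Δ_2 - Δ_1) = 30
  3·σ_2 + 10·σ_3 + 2·σ_4 = 6(Δ_3 - Δ_2) = -33
Natural end conditions: σ_0 = σ_4 = 0.
Solving: σ_0 = 0, σ_1 = -3/2, σ_2 = 4, σ_3 = -9/2, σ_4 = 0.
On [2, 5], s'(x) = b_1 + 2c_1·(x - 2) + 3d_1·(x - 2)² with b_1 = Δ_1 - h_1(2σ_1 + σ_2)/6 = -5/2, c_1 = σ_1/2 = -3/4, d_1 = (σ_2 - σ_1)/(6h_1) = 11/36. So s'(2) = -5/2.

-2.5000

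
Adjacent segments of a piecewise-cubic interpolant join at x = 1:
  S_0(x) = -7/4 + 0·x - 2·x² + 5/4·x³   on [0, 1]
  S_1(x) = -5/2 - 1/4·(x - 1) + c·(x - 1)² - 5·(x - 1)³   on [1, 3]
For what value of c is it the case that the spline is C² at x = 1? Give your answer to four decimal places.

S_0''(x) = -4 + 15/2·x, so S_0''(1) = 7/2. On the right, S_1''(1) = 2c, so c = 7/4.

1.7500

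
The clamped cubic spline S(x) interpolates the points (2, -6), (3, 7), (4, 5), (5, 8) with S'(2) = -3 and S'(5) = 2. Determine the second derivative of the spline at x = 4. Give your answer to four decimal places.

22.5333

Write σ_i for S''(x_i). With h_i = 1, 1, 1 and divided differences Δ_i = 13, -2, 3, the continuity of S' gives the tridiagonal system
  1·σ_0 + 4·σ_1 + 1·σ_2 = 6(Δ_1 - Δ_0) = -90
  1·σ_1 + 4·σ_2 + 1·σ_3 = 6(Δ_2 - Δ_1) = 30
Clamped end conditions give two more equations: 2h_0·σ_0 + h_0·σ_1 = 6(Δ_0 - S'(2)) = 96 and h_2·σ_2 + 2h_2·σ_3 = 6(S'(5) - Δ_2) = -6.
Hence σ_0 = 1064/15, σ_1 = -688/15, σ_2 = 338/15, σ_3 = -214/15.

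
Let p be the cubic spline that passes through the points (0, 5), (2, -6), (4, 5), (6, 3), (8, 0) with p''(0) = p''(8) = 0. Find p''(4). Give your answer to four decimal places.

-7.8214

Write M_i for p''(x_i). With h_i = 2, 2, 2, 2 and divided differences Δ_i = -11/2, 11/2, -1, -3/2, the continuity of p' gives the tridiagonal system
  2·M_0 + 8·M_1 + 2·M_2 = 6(Δ_1 - Δ_0) = 66
  2·M_1 + 8·M_2 + 2·M_3 = 6(Δ_2 - Δ_1) = -39
  2·M_2 + 8·M_3 + 2·M_4 = 6(Δ_3 - Δ_2) = -3
Natural end conditions: M_0 = M_4 = 0.
Hence M_0 = 0, M_1 = 1143/112, M_2 = -219/28, M_3 = 177/112, M_4 = 0.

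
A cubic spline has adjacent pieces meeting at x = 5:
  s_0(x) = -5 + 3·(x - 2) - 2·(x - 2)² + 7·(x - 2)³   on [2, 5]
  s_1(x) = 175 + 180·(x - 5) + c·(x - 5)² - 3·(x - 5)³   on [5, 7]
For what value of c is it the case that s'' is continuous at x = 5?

61

s_0''(x) = -4 + 42·(x - 2), so s_0''(5) = 122. On the right, s_1''(5) = 2c, so c = 61.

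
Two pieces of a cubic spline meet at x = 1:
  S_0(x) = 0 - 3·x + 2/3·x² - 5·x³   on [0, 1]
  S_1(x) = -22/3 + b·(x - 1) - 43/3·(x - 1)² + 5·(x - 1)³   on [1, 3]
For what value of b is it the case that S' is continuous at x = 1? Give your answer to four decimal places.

-16.6667

S_0'(x) = -3 + 4/3·x - 15·x², so S_0'(1) = -50/3. On the right, S_1'(1) = b, so b = -50/3.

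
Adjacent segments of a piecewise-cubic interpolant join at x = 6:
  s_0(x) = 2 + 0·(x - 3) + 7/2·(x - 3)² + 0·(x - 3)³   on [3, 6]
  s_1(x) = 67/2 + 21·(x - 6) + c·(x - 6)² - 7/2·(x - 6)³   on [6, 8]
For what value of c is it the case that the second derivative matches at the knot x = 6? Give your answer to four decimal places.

s_0''(x) = 7 + 0·(x - 3), so s_0''(6) = 7. On the right, s_1''(6) = 2c, so c = 7/2.

3.5000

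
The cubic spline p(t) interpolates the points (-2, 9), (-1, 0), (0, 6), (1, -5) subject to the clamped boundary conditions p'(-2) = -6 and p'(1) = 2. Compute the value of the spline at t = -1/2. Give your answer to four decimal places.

3.5833

Write M_i for p''(x_i). With h_i = 1, 1, 1 and divided differences Δ_i = -9, 6, -11, the continuity of p' gives the tridiagonal system
  1·M_0 + 4·M_1 + 1·M_2 = 6(Δ_1 - Δ_0) = 90
  1·M_1 + 4·M_2 + 1·M_3 = 6(Δ_2 - Δ_1) = -102
Clamped end conditions give two more equations: 2h_0·M_0 + h_0·M_1 = 6(Δ_0 - p'(-2)) = -18 and h_2·M_2 + 2h_2·M_3 = 6(p'(1) - Δ_2) = 78.
Solving the tridiagonal system: M_0 = -92/3, M_1 = 130/3, M_2 = -158/3, M_3 = 196/3.
On [-1, 0], p(t) = 0 + 1/3·(t + 1) + 65/3·(t + 1)² - 16·(t + 1)³.
With (t + 1) = 1/2: p(-1/2) = 43/12.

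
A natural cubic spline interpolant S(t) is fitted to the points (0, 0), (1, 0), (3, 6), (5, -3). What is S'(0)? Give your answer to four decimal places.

-0.8864

Let m_i = S''(x_i). Step sizes h_i = 1, 2, 2; slopes of the chords Δ_i = (y_(i+1) - y_i)/h_i = 0, 3, -9/2.
  1·m_0 + 6·m_1 + 2·m_2 = 6(Δ_1 - Δ_0) = 18
  2·m_1 + 8·m_2 + 2·m_3 = 6(Δ_2 - Δ_1) = -45
Natural end conditions: m_0 = m_3 = 0.
Hence m_0 = 0, m_1 = 117/22, m_2 = -153/22, m_3 = 0.
On [0, 1], S'(t) = b_0 + 2c_0·t + 3d_0·t² with b_0 = Δ_0 - h_0(2m_0 + m_1)/6 = -39/44, c_0 = m_0/2 = 0, d_0 = (m_1 - m_0)/(6h_0) = 39/44. So S'(0) = -39/44.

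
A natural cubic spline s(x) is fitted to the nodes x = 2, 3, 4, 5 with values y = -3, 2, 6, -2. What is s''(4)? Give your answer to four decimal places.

-18.8000

With M_i denoting the second derivative at x_i, h_i = 1, 1, 1, and Δ_i = (y_(i+1) − y_i)/h_i = 5, 4, -8:
  1·M_0 + 4·M_1 + 1·M_2 = 6(Δ_1 - Δ_0) = -6
  1·M_1 + 4·M_2 + 1·M_3 = 6(Δ_2 - Δ_1) = -72
Natural end conditions: M_0 = M_3 = 0.
Forward elimination and back-substitution give M_0 = 0, M_1 = 16/5, M_2 = -94/5, M_3 = 0.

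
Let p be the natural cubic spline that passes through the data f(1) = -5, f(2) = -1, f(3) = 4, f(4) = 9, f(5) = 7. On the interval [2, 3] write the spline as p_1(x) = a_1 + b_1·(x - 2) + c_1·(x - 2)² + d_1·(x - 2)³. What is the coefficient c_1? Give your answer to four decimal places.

With M_i denoting the second derivative at x_i, h_i = 1, 1, 1, 1, and Δ_i = (y_(i+1) − y_i)/h_i = 4, 5, 5, -2:
  1·M_0 + 4·M_1 + 1·M_2 = 6(Δ_1 - Δ_0) = 6
  1·M_1 + 4·M_2 + 1·M_3 = 6(Δ_2 - Δ_1) = 0
  1·M_2 + 4·M_3 + 1·M_4 = 6(Δ_3 - Δ_2) = -42
Natural end conditions: M_0 = M_4 = 0.
Solving: M_0 = 0, M_1 = 6/7, M_2 = 18/7, M_3 = -78/7, M_4 = 0.
On [2, 3], with p_1(x) = a_1 + b_1·(x - 2) + c_1·(x - 2)² + d_1·(x - 2)³: c_1 = M_1/2 = 3/7, d_1 = (M_2 - M_1)/(6h_1) = 2/7, b_1 = Δ_1 - h_1(2M_1 + M_2)/6 = 30/7.

0.4286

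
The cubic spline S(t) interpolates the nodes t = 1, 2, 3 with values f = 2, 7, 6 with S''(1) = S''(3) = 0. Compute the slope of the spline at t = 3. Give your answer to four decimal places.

Let m_i = S''(x_i). Step sizes h_i = 1, 1; slopes of the chords Δ_i = (y_(i+1) - y_i)/h_i = 5, -1.
  1·m_0 + 4·m_1 + 1·m_2 = 6(Δ_1 - Δ_0) = -36
Natural end conditions: m_0 = m_2 = 0.
Forward elimination and back-substitution give m_0 = 0, m_1 = -9, m_2 = 0.
On [2, 3], S'(t) = b_1 + 2c_1·(t - 2) + 3d_1·(t - 2)² with b_1 = Δ_1 - h_1(2m_1 + m_2)/6 = 2, c_1 = m_1/2 = -9/2, d_1 = (m_2 - m_1)/(6h_1) = 3/2. So S'(3) = -5/2.

-2.5000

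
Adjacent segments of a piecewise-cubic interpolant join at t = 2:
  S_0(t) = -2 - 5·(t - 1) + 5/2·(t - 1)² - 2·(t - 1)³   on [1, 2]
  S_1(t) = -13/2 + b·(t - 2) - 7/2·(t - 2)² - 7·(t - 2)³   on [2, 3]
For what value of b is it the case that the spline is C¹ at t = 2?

S_0'(t) = -5 + 5·(t - 1) - 6·(t - 1)², so S_0'(2) = -6. On the right, S_1'(2) = b, so b = -6.

-6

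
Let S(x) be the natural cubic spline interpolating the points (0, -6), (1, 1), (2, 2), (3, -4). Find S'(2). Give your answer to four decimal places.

-3.0667

With M_i denoting the second derivative at x_i, h_i = 1, 1, 1, and Δ_i = (y_(i+1) − y_i)/h_i = 7, 1, -6:
  1·M_0 + 4·M_1 + 1·M_2 = 6(Δ_1 - Δ_0) = -36
  1·M_1 + 4·M_2 + 1·M_3 = 6(Δ_2 - Δ_1) = -42
Natural end conditions: M_0 = M_3 = 0.
Hence M_0 = 0, M_1 = -34/5, M_2 = -44/5, M_3 = 0.
On [2, 3], S'(x) = b_2 + 2c_2·(x - 2) + 3d_2·(x - 2)² with b_2 = Δ_2 - h_2(2M_2 + M_3)/6 = -46/15, c_2 = M_2/2 = -22/5, d_2 = (M_3 - M_2)/(6h_2) = 22/15. So S'(2) = -46/15.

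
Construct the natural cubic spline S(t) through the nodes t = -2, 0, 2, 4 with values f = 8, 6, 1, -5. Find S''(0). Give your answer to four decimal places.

Put M_i = S'' at the i-th knot. Here h = (2, 2, 2) and Δ = (-1, -5/2, -3), so the interior equations h_(i-1)·M_(i-1) + 2(h_(i-1)+h_i)·M_i + h_i·M_(i+1) = 6(Δ_i − Δ_(i-1)) read
  2·M_0 + 8·M_1 + 2·M_2 = 6(Δ_1 - Δ_0) = -9
  2·M_1 + 8·M_2 + 2·M_3 = 6(Δ_2 - Δ_1) = -3
Natural end conditions: M_0 = M_3 = 0.
Forward elimination and back-substitution give M_0 = 0, M_1 = -11/10, M_2 = -1/10, M_3 = 0.

-1.1000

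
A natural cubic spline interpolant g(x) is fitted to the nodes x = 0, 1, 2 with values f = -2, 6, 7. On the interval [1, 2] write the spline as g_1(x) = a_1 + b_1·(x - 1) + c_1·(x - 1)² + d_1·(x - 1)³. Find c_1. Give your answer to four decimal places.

Put σ_i = g'' at the i-th knot. Here h = (1, 1) and Δ = (8, 1), so the interior equations h_(i-1)·σ_(i-1) + 2(h_(i-1)+h_i)·σ_i + h_i·σ_(i+1) = 6(Δ_i − Δ_(i-1)) read
  1·σ_0 + 4·σ_1 + 1·σ_2 = 6(Δ_1 - Δ_0) = -42
Natural end conditions: σ_0 = σ_2 = 0.
Solving the tridiagonal system: σ_0 = 0, σ_1 = -21/2, σ_2 = 0.
On [1, 2], with g_1(x) = a_1 + b_1·(x - 1) + c_1·(x - 1)² + d_1·(x - 1)³: c_1 = σ_1/2 = -21/4, d_1 = (σ_2 - σ_1)/(6h_1) = 7/4, b_1 = Δ_1 - h_1(2σ_1 + σ_2)/6 = 9/2.

-5.2500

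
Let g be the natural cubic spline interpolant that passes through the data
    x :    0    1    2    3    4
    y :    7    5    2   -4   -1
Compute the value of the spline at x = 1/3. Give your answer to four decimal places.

6.3016

Let M_i = g''(x_i). Step sizes h_i = 1, 1, 1, 1; slopes of the chords Δ_i = (y_(i+1) - y_i)/h_i = -2, -3, -6, 3.
  1·M_0 + 4·M_1 + 1·M_2 = 6(Δ_1 - Δ_0) = -6
  1·M_1 + 4·M_2 + 1·M_3 = 6(Δ_2 - Δ_1) = -18
  1·M_2 + 4·M_3 + 1·M_4 = 6(Δ_3 - Δ_2) = 54
Natural end conditions: M_0 = M_4 = 0.
Solving: M_0 = 0, M_1 = 9/14, M_2 = -60/7, M_3 = 219/14, M_4 = 0.
On [0, 1], g(x) = 7 - 59/28·x + 0·x² + 3/28·x³.
With x = 1/3: g(1/3) = 397/63.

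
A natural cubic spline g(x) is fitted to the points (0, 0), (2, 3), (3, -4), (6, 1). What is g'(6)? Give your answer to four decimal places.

5.5284

Write m_i for g''(x_i). With h_i = 2, 1, 3 and divided differences Δ_i = 3/2, -7, 5/3, the continuity of g' gives the tridiagonal system
  2·m_0 + 6·m_1 + 1·m_2 = 6(Δ_1 - Δ_0) = -51
  1·m_1 + 8·m_2 + 3·m_3 = 6(Δ_2 - Δ_1) = 52
Natural end conditions: m_0 = m_3 = 0.
Solving the tridiagonal system: m_0 = 0, m_1 = -460/47, m_2 = 363/47, m_3 = 0.
On [3, 6], g'(x) = b_2 + 2c_2·(x - 3) + 3d_2·(x - 3)² with b_2 = Δ_2 - h_2(2m_2 + m_3)/6 = -854/141, c_2 = m_2/2 = 363/94, d_2 = (m_3 - m_2)/(6h_2) = -121/282. So g'(6) = 1559/282.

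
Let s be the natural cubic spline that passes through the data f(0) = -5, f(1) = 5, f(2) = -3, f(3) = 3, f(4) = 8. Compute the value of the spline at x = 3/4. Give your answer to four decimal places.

4.4160

Let M_i = s''(x_i). Step sizes h_i = 1, 1, 1, 1; slopes of the chords Δ_i = (y_(i+1) - y_i)/h_i = 10, -8, 6, 5.
  1·M_0 + 4·M_1 + 1·M_2 = 6(Δ_1 - Δ_0) = -108
  1·M_1 + 4·M_2 + 1·M_3 = 6(Δ_2 - Δ_1) = 84
  1·M_2 + 4·M_3 + 1·M_4 = 6(Δ_3 - Δ_2) = -6
Natural end conditions: M_0 = M_4 = 0.
Forward elimination and back-substitution give M_0 = 0, M_1 = -981/28, M_2 = 225/7, M_3 = -267/28, M_4 = 0.
On [0, 1], s(x) = -5 + 887/56·x + 0·x² - 327/56·x³.
With x = 3/4: s(3/4) = 2261/512.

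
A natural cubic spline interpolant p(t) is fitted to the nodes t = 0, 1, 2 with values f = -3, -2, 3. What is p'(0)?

0

Put m_i = p'' at the i-th knot. Here h = (1, 1) and Δ = (1, 5), so the interior equations h_(i-1)·m_(i-1) + 2(h_(i-1)+h_i)·m_i + h_i·m_(i+1) = 6(Δ_i − Δ_(i-1)) read
  1·m_0 + 4·m_1 + 1·m_2 = 6(Δ_1 - Δ_0) = 24
Natural end conditions: m_0 = m_2 = 0.
Forward elimination and back-substitution give m_0 = 0, m_1 = 6, m_2 = 0.
On [0, 1], p'(t) = b_0 + 2c_0·t + 3d_0·t² with b_0 = Δ_0 - h_0(2m_0 + m_1)/6 = 0, c_0 = m_0/2 = 0, d_0 = (m_1 - m_0)/(6h_0) = 1. So p'(0) = 0.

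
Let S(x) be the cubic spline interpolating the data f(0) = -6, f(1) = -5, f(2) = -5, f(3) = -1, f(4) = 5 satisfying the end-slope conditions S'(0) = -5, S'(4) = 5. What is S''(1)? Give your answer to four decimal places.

Put M_i = S'' at the i-th knot. Here h = (1, 1, 1, 1) and Δ = (1, 0, 4, 6), so the interior equations h_(i-1)·M_(i-1) + 2(h_(i-1)+h_i)·M_i + h_i·M_(i+1) = 6(Δ_i − Δ_(i-1)) read
  1·M_0 + 4·M_1 + 1·M_2 = 6(Δ_1 - Δ_0) = -6
  1·M_1 + 4·M_2 + 1·M_3 = 6(Δ_2 - Δ_1) = 24
  1·M_2 + 4·M_3 + 1·M_4 = 6(Δ_3 - Δ_2) = 12
Clamped end conditions give two more equations: 2h_0·M_0 + h_0·M_1 = 6(Δ_0 - S'(0)) = 36 and h_3·M_3 + 2h_3·M_4 = 6(S'(4) - Δ_3) = -6.
Solving the tridiagonal system: M_0 = 631/28, M_1 = -127/14, M_2 = 31/4, M_3 = 29/14, M_4 = -113/28.

-9.0714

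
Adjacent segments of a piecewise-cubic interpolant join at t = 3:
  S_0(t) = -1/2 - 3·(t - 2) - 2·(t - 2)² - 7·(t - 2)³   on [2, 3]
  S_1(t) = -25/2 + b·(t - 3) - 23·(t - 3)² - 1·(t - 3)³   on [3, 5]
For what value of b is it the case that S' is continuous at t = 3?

-28

S_0'(t) = -3 - 4·(t - 2) - 21·(t - 2)², so S_0'(3) = -28. On the right, S_1'(3) = b, so b = -28.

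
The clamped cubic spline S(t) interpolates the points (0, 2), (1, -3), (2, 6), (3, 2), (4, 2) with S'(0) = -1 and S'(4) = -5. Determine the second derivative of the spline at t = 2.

Put M_i = S'' at the i-th knot. Here h = (1, 1, 1, 1) and Δ = (-5, 9, -4, 0), so the interior equations h_(i-1)·M_(i-1) + 2(h_(i-1)+h_i)·M_i + h_i·M_(i+1) = 6(Δ_i − Δ_(i-1)) read
  1·M_0 + 4·M_1 + 1·M_2 = 6(Δ_1 - Δ_0) = 84
  1·M_1 + 4·M_2 + 1·M_3 = 6(Δ_2 - Δ_1) = -78
  1·M_2 + 4·M_3 + 1·M_4 = 6(Δ_3 - Δ_2) = 24
Clamped end conditions give two more equations: 2h_0·M_0 + h_0·M_1 = 6(Δ_0 - S'(0)) = -24 and h_3·M_3 + 2h_3·M_4 = 6(S'(4) - Δ_3) = -30.
Forward elimination and back-substitution give M_0 = -214/7, M_1 = 260/7, M_2 = -34, M_3 = 146/7, M_4 = -178/7.

-34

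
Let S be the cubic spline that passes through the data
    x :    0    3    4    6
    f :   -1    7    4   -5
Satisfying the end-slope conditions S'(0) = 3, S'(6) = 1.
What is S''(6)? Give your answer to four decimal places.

With σ_i denoting the second derivative at x_i, h_i = 3, 1, 2, and Δ_i = (y_(i+1) − y_i)/h_i = 8/3, -3, -9/2:
  3·σ_0 + 8·σ_1 + 1·σ_2 = 6(Δ_1 - Δ_0) = -34
  1·σ_1 + 6·σ_2 + 2·σ_3 = 6(Δ_2 - Δ_1) = -9
Clamped end conditions give two more equations: 2h_0·σ_0 + h_0·σ_1 = 6(Δ_0 - S'(0)) = -2 and h_2·σ_2 + 2h_2·σ_3 = 6(S'(6) - Δ_2) = 33.
Hence σ_0 = 79/42, σ_1 = -31/7, σ_2 = -59/14, σ_3 = 145/14.

10.3571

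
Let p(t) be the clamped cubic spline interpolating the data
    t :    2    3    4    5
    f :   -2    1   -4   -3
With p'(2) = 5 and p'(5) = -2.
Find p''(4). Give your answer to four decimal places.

17.7333

Put M_i = p'' at the i-th knot. Here h = (1, 1, 1) and Δ = (3, -5, 1), so the interior equations h_(i-1)·M_(i-1) + 2(h_(i-1)+h_i)·M_i + h_i·M_(i+1) = 6(Δ_i − Δ_(i-1)) read
  1·M_0 + 4·M_1 + 1·M_2 = 6(Δ_1 - Δ_0) = -48
  1·M_1 + 4·M_2 + 1·M_3 = 6(Δ_2 - Δ_1) = 36
Clamped end conditions give two more equations: 2h_0·M_0 + h_0·M_1 = 6(Δ_0 - p'(2)) = -12 and h_2·M_2 + 2h_2·M_3 = 6(p'(5) - Δ_2) = -18.
Solving: M_0 = 38/15, M_1 = -256/15, M_2 = 266/15, M_3 = -268/15.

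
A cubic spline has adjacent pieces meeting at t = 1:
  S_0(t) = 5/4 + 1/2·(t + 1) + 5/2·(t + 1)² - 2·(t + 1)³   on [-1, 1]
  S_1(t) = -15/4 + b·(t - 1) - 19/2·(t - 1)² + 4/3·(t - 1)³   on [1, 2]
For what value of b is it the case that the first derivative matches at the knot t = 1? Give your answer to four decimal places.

-13.5000

S_0'(t) = 1/2 + 5·(t + 1) - 6·(t + 1)², so S_0'(1) = -27/2. On the right, S_1'(1) = b, so b = -27/2.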